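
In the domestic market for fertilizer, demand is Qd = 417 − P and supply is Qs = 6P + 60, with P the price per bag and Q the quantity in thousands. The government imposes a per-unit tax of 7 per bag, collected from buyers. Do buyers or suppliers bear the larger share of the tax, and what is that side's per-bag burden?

Without the tax, 417 − P = 6P + 60 gives 7P = 357, so P* = 51 and Q* = 366.
With the tax collected from buyers, demand (in seller-price terms) shifts: Qd = 417 − (P + 7).
Solving gives Q = 360 with buyers paying 57 and suppliers receiving 50 (the 7 wedge).
Per-bag burden: buyers 6, suppliers 1.
Buyers take the larger share because demand is less price-elastic here (demand slope 1 vs supply slope 6).
The less price-elastic side of the market bears the larger share of a per-unit tax.

Buyers bear the larger share: 6 per bag.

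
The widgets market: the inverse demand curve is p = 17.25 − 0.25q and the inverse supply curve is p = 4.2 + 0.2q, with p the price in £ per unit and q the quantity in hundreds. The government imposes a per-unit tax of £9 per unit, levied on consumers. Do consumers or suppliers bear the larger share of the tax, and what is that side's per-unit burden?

Rewrite in direct form: qd = 69 − 4p and qs = 5p − 21.
Without the tax, 69 − 4p = 5p − 21 gives 9p = 90, so p* = £10 and q* = 29.
With the tax collected from consumers, demand (in seller-price terms) shifts: qd = 69 − 4(p + 9).
New equilibrium: consumers pay £15, suppliers receive £6, q = 9. (Wedge: pb − ps = 9.)
Per-unit burden: consumers £5, suppliers £4.
Consumers take the larger share because demand is less price-elastic here (demand slope 4 vs supply slope 5).
The less price-elastic side of the market bears the larger share of a per-unit tax.

Consumers bear the larger share: £5 per unit.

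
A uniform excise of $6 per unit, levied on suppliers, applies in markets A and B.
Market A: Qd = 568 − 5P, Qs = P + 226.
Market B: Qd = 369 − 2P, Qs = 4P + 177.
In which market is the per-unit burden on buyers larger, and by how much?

Market B, by $3.

Market A: pre-tax P* = $57, Q* = 283; post-tax Q = 278; per-unit burden on buyers = $1.
Market B: pre-tax P* = $32, Q* = 305; post-tax Q = 297; per-unit burden on buyers = $4.
Difference: $1 vs $4 → market B is larger by $3.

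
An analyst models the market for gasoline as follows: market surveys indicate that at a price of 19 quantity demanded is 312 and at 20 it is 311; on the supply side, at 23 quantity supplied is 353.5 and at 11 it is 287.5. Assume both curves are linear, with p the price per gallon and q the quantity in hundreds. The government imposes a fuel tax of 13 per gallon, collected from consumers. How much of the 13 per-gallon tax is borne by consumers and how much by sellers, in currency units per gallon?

Consumers bear 11 per gallon; sellers bear 2 per gallon.

Demand slope: (311 − 312)/(20 − 19) = -1, so qd = 331 − p.
Supply slope: (287.5 − 353.5)/(11 − 23) = 5.5, so qs = 5.5p + 227.
Without the tax, 331 − p = 5.5p + 227 gives 6.5p = 104, so p* = 16 and q* = 315.
With the tax collected from consumers, demand (in seller-price terms) shifts: qd = 331 − (p + 13).
New equilibrium: consumers pay 27, sellers receive 14, q = 304. (Wedge: pb − ps = 13.)
Burden on consumers: 11; on sellers: 2. (They sum to 13.)
The less price-elastic side of the market bears the larger share of a per-unit tax.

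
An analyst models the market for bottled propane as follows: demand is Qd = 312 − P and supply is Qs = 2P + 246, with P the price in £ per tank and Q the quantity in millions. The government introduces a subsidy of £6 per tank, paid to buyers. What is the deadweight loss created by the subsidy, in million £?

Deadweight loss = £12 million.

Before the subsidy: set 312 − P = 2P + 246 → P* = £22, Q* = 290.
With a per-unit subsidy paid to buyers, each effectively pays P − 6, so demand becomes Qd = 312 − (P − 6).
New equilibrium: buyers pay £18, producers receive £24, Q = 294. (Wedge: Pb − Ps = −6.)
Quantity rises by |ΔQ| = |290 − 294| = 4.
DWL = ½ · t · |ΔQ| = ½ · 6 · 4 = £12.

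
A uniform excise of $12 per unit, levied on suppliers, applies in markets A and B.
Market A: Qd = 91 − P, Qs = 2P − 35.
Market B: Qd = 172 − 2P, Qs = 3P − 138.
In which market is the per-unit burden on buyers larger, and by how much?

Market A: pre-tax P* = $42, Q* = 49; post-tax Q = 41; per-unit burden on buyers = $8.
Market B: pre-tax P* = $62, Q* = 48; post-tax Q = 33.6; per-unit burden on buyers = $7.2.
Difference: $8 vs $7.2 → market A is larger by $0.8.

Market A, by $0.8.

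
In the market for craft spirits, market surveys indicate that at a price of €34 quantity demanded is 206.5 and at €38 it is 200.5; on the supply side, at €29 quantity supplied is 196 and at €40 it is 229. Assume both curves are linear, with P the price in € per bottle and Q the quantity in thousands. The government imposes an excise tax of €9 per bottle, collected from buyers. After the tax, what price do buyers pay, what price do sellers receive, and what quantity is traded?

Demand slope: (200.5 − 206.5)/(38 − 34) = -1.5, so Qd = 257.5 − 1.5P.
Supply slope: (229 − 196)/(40 − 29) = 3, so Qs = 3P + 109.
Before the tax: set 257.5 − 1.5P = 3P + 109 → P* = €33, Q* = 208.
With the tax collected from buyers, demand (in seller-price terms) shifts: Qd = 257.5 − 1.5(P + 9).
New equilibrium: buyers pay €39, sellers receive €30, Q = 199. (Wedge: Pb − Ps = 9.)
The less price-elastic side of the market bears the larger share of a per-unit tax.

Buyers pay €39; sellers receive €30; quantity = 199.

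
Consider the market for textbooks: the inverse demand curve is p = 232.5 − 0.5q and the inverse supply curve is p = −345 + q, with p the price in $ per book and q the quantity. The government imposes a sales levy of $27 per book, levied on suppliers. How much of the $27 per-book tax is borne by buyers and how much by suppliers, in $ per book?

Rewrite in direct form: qd = 465 − 2p and qs = p + 345.
Before the tax: set 465 − 2p = p + 345 → p* = $40, q* = 385.
With the tax collected from suppliers, supply shifts: qs = (p − 27) + 345.
Solving gives q = 367 with buyers paying $49 and suppliers receiving $22 (the $27 wedge).
Burden on buyers: $9; on suppliers: $18. (They sum to $27.)

Buyers bear $9 per book; suppliers bear $18 per book.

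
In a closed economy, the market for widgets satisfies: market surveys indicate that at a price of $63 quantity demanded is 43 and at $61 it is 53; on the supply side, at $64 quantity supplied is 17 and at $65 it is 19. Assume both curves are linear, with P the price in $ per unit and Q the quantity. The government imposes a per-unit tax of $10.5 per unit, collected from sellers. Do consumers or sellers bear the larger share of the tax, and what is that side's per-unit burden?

Sellers bear the larger share: $7.5 per unit.

Demand slope: (53 − 43)/(61 − 63) = -5, so Qd = 358 − 5P.
Supply slope: (19 − 17)/(65 − 64) = 2, so Qs = 2P − 111.
Without the tax, 358 − 5P = 2P − 111 gives 7P = 469, so P* = $67 and Q* = 23.
With the tax collected from sellers, supply shifts: Qs = 2(P − 10.5) − 111.
Solving gives Q = 8 with consumers paying $70 and sellers receiving $59.5 (the $10.5 wedge).
Per-unit burden: consumers $3, sellers $7.5.
Sellers take the larger share because supply is less price-elastic here (demand slope 5 vs supply slope 2).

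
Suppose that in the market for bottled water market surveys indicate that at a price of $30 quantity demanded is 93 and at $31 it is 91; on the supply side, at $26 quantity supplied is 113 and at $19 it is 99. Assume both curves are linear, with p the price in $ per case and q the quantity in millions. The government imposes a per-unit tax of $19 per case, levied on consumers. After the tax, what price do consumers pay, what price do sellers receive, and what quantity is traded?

Consumers pay $32.5; sellers receive $13.5; quantity = 88.

Demand slope: (91 − 93)/(31 − 30) = -2, so qd = 153 − 2p.
Supply slope: (99 − 113)/(19 − 26) = 2, so qs = 2p + 61.
Before the tax: set 153 − 2p = 2p + 61 → p* = $23, q* = 107.
With the tax collected from consumers, demand (in seller-price terms) shifts: qd = 153 − 2(p + 19).
Solving gives q = 88 with consumers paying $32.5 and sellers receiving $13.5 (the $19 wedge).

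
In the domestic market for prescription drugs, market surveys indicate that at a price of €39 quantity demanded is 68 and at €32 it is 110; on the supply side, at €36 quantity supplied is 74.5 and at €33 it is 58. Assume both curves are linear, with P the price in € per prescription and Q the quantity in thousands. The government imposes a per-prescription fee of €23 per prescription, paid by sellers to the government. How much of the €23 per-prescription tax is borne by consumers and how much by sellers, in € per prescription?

Demand slope: (110 − 68)/(32 − 39) = -6, so Qd = 302 − 6P.
Supply slope: (58 − 74.5)/(33 − 36) = 5.5, so Qs = 5.5P − 123.5.
Without the tax, 302 − 6P = 5.5P − 123.5 gives 11.5P = 425.5, so P* = €37 and Q* = 80.
With the tax collected from sellers, supply shifts: Qs = 5.5(P − 23) − 123.5.
Solving gives Q = 14 with consumers paying €48 and sellers receiving €25 (the €23 wedge).
Burden on consumers: €11; on sellers: €12. (They sum to €23.)

Consumers bear €11 per prescription; sellers bear €12 per prescription.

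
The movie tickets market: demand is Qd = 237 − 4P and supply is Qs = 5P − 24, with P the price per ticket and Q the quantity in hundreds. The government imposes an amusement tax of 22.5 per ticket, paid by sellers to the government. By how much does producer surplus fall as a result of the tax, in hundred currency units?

Producer surplus falls by 960 hundred.

Before the tax: set 237 − 4P = 5P − 24 → P* = 29, Q* = 121.
With the tax collected from sellers, supply shifts: Qs = 5(P − 22.5) − 24.
Solving gives Q = 71 with buyers paying 41.5 and sellers receiving 19 (the 22.5 wedge).
ΔPS is the trapezoid between Q = 71 and Q = 121 of height 10: ½ · (121 + 71) · 10 = 960.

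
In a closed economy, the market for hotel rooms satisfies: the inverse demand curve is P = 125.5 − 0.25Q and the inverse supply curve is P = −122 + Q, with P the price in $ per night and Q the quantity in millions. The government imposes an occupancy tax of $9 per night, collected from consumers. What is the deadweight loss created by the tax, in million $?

Deadweight loss = $32.4 million.

Inverting to Q(P) form: Qd = 502 − 4P; Qs = P + 122.
Before the tax: set 502 − 4P = P + 122 → P* = $76, Q* = 198.
With the tax collected from consumers, demand (in seller-price terms) shifts: Qd = 502 − 4(P + 9).
New equilibrium: consumers pay $77.8, producers receive $68.8, Q = 190.8. (Wedge: Pb − Ps = 9.)
Quantity falls by |ΔQ| = |198 − 190.8| = 7.2.
DWL = ½ · t · |ΔQ| = ½ · 9 · 7.2 = $32.4.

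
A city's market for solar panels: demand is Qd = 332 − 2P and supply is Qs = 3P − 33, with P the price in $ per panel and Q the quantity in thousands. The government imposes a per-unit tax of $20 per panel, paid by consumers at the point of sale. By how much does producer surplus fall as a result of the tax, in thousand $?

Without the tax, 332 − 2P = 3P − 33 gives 5P = 365, so P* = $73 and Q* = 186.
With the tax collected from consumers, demand (in seller-price terms) shifts: Qd = 332 − 2(P + 20).
New equilibrium: consumers pay $85, sellers receive $65, Q = 162. (Wedge: Pb − Ps = 20.)
ΔPS is the trapezoid between Q = 162 and Q = 186 of height $8: ½ · (186 + 162) · 8 = $1392.

Producer surplus falls by $1392 thousand.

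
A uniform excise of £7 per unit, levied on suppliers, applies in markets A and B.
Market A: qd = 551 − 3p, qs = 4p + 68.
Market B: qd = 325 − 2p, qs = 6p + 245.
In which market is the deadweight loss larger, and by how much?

Market A: pre-tax p* = £69, q* = 344; post-tax q = 332; deadweight loss = £42.
Market B: pre-tax p* = £10, q* = 305; post-tax q = 294.5; deadweight loss = £36.75.
Difference: £42 vs £36.75 → market A is larger by £5.25.

Market A, by £5.25.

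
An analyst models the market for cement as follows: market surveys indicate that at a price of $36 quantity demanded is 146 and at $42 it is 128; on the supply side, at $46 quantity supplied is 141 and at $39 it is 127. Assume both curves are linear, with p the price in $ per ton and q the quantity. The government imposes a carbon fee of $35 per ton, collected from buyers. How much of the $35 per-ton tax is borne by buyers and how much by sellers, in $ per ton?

Buyers bear $14 per ton; sellers bear $21 per ton.

Demand slope: (128 − 146)/(42 − 36) = -3, so qd = 254 − 3p.
Supply slope: (127 − 141)/(39 − 46) = 2, so qs = 2p + 49.
Without the tax, 254 − 3p = 2p + 49 gives 5p = 205, so p* = $41 and q* = 131.
With the tax collected from buyers, demand (in seller-price terms) shifts: qd = 254 − 3(p + 35).
Solving gives q = 89 with buyers paying $55 and sellers receiving $20 (the $35 wedge).
Burden on buyers: $14; on sellers: $21. (They sum to $35.)
The less price-elastic side of the market bears the larger share of a per-unit tax.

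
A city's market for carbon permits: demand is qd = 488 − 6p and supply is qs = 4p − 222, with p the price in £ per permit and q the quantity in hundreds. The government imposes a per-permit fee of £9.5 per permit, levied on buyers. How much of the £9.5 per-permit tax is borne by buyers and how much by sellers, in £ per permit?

Buyers bear £3.8 per permit; sellers bear £5.7 per permit.

Before the tax: set 488 − 6p = 4p − 222 → p* = £71, q* = 62.
With the tax collected from buyers, demand (in seller-price terms) shifts: qd = 488 − 6(p + 9.5).
New equilibrium: buyers pay £74.8, sellers receive £65.3, q = 39.2. (Wedge: pb − ps = 9.5.)
Burden on buyers: £3.8; on sellers: £5.7. (They sum to £9.5.)
The less price-elastic side of the market bears the larger share of a per-unit tax.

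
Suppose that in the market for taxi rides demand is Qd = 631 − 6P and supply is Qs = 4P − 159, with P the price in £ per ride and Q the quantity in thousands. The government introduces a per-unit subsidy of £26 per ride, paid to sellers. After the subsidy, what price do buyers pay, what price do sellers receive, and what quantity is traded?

Without the subsidy, 631 − 6P = 4P − 159 gives 10P = 790, so P* = £79 and Q* = 157.
With a per-unit subsidy paid to sellers, each receives P + 26 per unit sold, so supply becomes Qs = 4(P + 26) − 159.
Solving gives Q = 219.4 with buyers paying £68.6 and sellers receiving £94.6 (the £26 wedge).

Buyers pay £68.6; sellers receive £94.6; quantity = 219.4.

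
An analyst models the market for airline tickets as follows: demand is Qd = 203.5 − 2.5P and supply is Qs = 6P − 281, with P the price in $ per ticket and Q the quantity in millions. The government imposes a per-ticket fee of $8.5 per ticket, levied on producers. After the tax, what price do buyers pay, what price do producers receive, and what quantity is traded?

Buyers pay $63; producers receive $54.5; quantity = 46.

Without the tax, 203.5 − 2.5P = 6P − 281 gives 8.5P = 484.5, so P* = $57 and Q* = 61.
With the tax collected from producers, supply shifts: Qs = 6(P − 8.5) − 281.
New equilibrium: buyers pay $63, producers receive $54.5, Q = 46. (Wedge: Pb − Ps = 8.5.)
The less price-elastic side of the market bears the larger share of a per-unit tax.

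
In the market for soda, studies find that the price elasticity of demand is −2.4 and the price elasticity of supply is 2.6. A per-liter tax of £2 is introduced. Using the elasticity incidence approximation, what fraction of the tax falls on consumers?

Consumers' share ≈ 0.52.

Incidence ratio: consumers' share ≈ εs / (εs + |εd|) = 2.6 / (2.6 + 2.4) = 0.52.
Supply is the more elastic side, so consumers bear the larger share.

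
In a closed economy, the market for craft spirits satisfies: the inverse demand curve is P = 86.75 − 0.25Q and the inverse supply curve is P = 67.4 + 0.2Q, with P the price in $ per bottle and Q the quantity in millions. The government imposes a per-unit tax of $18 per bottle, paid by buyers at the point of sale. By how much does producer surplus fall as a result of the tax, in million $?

Rewrite in direct form: Qd = 347 − 4P and Qs = 5P − 337.
Without the tax, 347 − 4P = 5P − 337 gives 9P = 684, so P* = $76 and Q* = 43.
With the tax collected from buyers, demand (in seller-price terms) shifts: Qd = 347 − 4(P + 18).
New equilibrium: buyers pay $86, sellers receive $68, Q = 3. (Wedge: Pb − Ps = 18.)
ΔPS is the trapezoid between Q = 3 and Q = 43 of height $8: ½ · (43 + 3) · 8 = $184.

Producer surplus falls by $184 million.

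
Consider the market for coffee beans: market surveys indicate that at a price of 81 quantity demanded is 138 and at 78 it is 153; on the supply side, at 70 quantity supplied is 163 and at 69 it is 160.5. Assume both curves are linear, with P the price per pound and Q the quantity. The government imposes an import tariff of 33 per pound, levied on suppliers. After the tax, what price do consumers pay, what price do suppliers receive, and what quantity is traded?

Demand slope: (153 − 138)/(78 − 81) = -5, so Qd = 543 − 5P.
Supply slope: (160.5 − 163)/(69 − 70) = 2.5, so Qs = 2.5P − 12.
Before the tax: set 543 − 5P = 2.5P − 12 → P* = 74, Q* = 173.
With the tax collected from suppliers, supply shifts: Qs = 2.5(P − 33) − 12.
Solving gives Q = 118 with consumers paying 85 and suppliers receiving 52 (the 33 wedge).

Consumers pay 85; suppliers receive 52; quantity = 118.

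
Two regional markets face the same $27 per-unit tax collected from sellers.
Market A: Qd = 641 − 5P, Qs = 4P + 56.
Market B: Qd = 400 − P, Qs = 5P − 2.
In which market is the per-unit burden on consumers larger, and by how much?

Market A: pre-tax P* = $65, Q* = 316; post-tax Q = 256; per-unit burden on consumers = $12.
Market B: pre-tax P* = $67, Q* = 333; post-tax Q = 310.5; per-unit burden on consumers = $22.5.
Difference: $12 vs $22.5 → market B is larger by $10.5.

Market B, by $10.5.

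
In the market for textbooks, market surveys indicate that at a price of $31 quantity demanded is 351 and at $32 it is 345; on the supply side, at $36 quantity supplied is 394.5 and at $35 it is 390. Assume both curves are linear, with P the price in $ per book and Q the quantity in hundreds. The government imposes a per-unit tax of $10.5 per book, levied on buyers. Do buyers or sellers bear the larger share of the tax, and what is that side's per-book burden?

Demand slope: (345 − 351)/(32 − 31) = -6, so Qd = 537 − 6P.
Supply slope: (390 − 394.5)/(35 − 36) = 4.5, so Qs = 4.5P + 232.5.
Without the tax, 537 − 6P = 4.5P + 232.5 gives 10.5P = 304.5, so P* = $29 and Q* = 363.
With the tax collected from buyers, demand (in seller-price terms) shifts: Qd = 537 − 6(P + 10.5).
New equilibrium: buyers pay $33.5, sellers receive $23, Q = 336. (Wedge: Pb − Ps = 10.5.)
Per-book burden: buyers $4.5, sellers $6.
Sellers take the larger share because supply is less price-elastic here (demand slope 6 vs supply slope 4.5).
The less price-elastic side of the market bears the larger share of a per-unit tax.

Sellers bear the larger share: $6 per book.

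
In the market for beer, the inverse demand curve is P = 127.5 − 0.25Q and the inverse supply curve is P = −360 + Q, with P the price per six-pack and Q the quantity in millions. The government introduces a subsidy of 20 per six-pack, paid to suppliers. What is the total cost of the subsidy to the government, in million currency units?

Rewrite in direct form: Qd = 510 − 4P and Qs = P + 360.
Before the subsidy: set 510 − 4P = P + 360 → P* = 30, Q* = 390.
With a per-unit subsidy paid to suppliers, each receives P + 20 per unit sold, so supply becomes Qs = (P + 20) + 360.
New equilibrium: buyers pay 26, suppliers receive 46, Q = 406. (Wedge: Pb − Ps = −20.)
Outlay = t · Q = 20 · 406 = 8120.

Government outlay = 8120 million.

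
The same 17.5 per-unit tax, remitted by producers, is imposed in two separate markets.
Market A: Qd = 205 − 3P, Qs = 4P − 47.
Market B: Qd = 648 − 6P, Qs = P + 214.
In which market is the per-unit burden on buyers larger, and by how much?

Market A: pre-tax P* = 36, Q* = 97; post-tax Q = 67; per-unit burden on buyers = 10.
Market B: pre-tax P* = 62, Q* = 276; post-tax Q = 261; per-unit burden on buyers = 2.5.
Difference: 10 vs 2.5 → market A is larger by 7.5.

Market A, by 7.5.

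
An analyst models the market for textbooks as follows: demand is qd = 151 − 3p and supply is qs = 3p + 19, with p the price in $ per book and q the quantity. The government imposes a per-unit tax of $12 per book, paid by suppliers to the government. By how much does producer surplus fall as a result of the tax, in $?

Producer surplus falls by $456.

Before the tax: set 151 − 3p = 3p + 19 → p* = $22, q* = 85.
With the tax collected from suppliers, supply shifts: qs = 3(p − 12) + 19.
New equilibrium: consumers pay $28, suppliers receive $16, q = 67. (Wedge: pb − ps = 12.)
ΔPS is the trapezoid between Q = 67 and Q = 85 of height $6: ½ · (85 + 67) · 6 = $456.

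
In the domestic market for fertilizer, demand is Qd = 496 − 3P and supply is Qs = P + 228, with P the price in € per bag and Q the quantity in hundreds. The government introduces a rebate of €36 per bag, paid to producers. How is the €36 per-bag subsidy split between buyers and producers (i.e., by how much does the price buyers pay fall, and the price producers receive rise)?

Buyers gain €9 per bag; producers gain €27 per bag.

Before the subsidy: set 496 − 3P = P + 228 → P* = €67, Q* = 295.
With a per-unit subsidy paid to producers, each receives P + 36 per unit sold, so supply becomes Qs = (P + 36) + 228.
New equilibrium: buyers pay €58, producers receive €94, Q = 322. (Wedge: Pb − Ps = −36.)
Gain to buyers: €9; to producers: €27. (They sum to €36.)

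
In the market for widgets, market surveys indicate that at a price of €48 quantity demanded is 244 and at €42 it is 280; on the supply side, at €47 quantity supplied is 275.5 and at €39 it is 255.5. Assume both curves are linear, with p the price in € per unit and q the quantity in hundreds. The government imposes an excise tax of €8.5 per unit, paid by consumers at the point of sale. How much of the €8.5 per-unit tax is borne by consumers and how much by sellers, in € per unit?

Consumers bear €2.5 per unit; sellers bear €6 per unit.

Demand slope: (280 − 244)/(42 − 48) = -6, so qd = 532 − 6p.
Supply slope: (255.5 − 275.5)/(39 − 47) = 2.5, so qs = 2.5p + 158.
Without the tax, 532 − 6p = 2.5p + 158 gives 8.5p = 374, so p* = €44 and q* = 268.
With the tax collected from consumers, demand (in seller-price terms) shifts: qd = 532 − 6(p + 8.5).
Solving gives q = 253 with consumers paying €46.5 and sellers receiving €38 (the €8.5 wedge).
Burden on consumers: €2.5; on sellers: €6. (They sum to €8.5.)
The less price-elastic side of the market bears the larger share of a per-unit tax.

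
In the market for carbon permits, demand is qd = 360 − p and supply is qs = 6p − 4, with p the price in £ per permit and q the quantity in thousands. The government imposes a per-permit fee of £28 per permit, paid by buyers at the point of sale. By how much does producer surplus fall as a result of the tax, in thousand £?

Producer surplus falls by £1184 thousand.

Without the tax, 360 − p = 6p − 4 gives 7p = 364, so p* = £52 and q* = 308.
With the tax collected from buyers, demand (in seller-price terms) shifts: qd = 360 − (p + 28).
Solving gives q = 284 with buyers paying £76 and suppliers receiving £48 (the £28 wedge).
ΔPS is the trapezoid between Q = 284 and Q = 308 of height £4: ½ · (308 + 284) · 4 = £1184.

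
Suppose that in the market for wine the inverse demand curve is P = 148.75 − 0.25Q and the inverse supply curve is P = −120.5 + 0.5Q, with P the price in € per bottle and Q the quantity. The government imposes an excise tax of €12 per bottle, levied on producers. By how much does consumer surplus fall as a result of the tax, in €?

Rewrite in direct form: Qd = 595 − 4P and Qs = 2P + 241.
Before the tax: set 595 − 4P = 2P + 241 → P* = €59, Q* = 359.
With the tax collected from producers, supply shifts: Qs = 2(P − 12) + 241.
New equilibrium: consumers pay €63, producers receive €51, Q = 343. (Wedge: Pb − Ps = 12.)
ΔCS is the trapezoid between Q = 343 and Q = 359 of height €4: ½ · (359 + 343) · 4 = €1404.

Consumer surplus falls by €1404.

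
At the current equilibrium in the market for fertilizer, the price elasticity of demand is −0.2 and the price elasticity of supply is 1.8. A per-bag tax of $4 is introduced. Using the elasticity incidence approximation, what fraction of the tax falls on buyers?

Buyers' share ≈ 0.9.

Incidence ratio: buyers' share ≈ εs / (εs + |εd|) = 1.8 / (1.8 + 0.2) = 0.9.
Supply is the more elastic side, so buyers bear the larger share.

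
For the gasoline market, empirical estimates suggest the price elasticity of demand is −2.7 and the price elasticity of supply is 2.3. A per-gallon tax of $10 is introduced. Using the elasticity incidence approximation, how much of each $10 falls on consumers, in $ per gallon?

Incidence ratio: consumers' share ≈ εs / (εs + |εd|) = 2.3 / (2.3 + 2.7) = 0.46.
So consumers bear ≈ 0.46 × $10 = $4.6; sellers bear $5.4.

Consumers bear ≈ $4.6 per gallon.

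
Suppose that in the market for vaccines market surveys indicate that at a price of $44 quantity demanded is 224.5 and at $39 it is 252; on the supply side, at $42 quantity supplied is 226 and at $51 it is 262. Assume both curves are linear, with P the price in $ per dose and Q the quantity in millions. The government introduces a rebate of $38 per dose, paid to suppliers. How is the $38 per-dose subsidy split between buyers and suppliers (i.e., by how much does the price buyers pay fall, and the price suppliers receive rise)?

Buyers gain $16 per dose; suppliers gain $22 per dose.

Demand slope: (252 − 224.5)/(39 − 44) = -5.5, so Qd = 466.5 − 5.5P.
Supply slope: (262 − 226)/(51 − 42) = 4, so Qs = 4P + 58.
Without the subsidy, 466.5 − 5.5P = 4P + 58 gives 9.5P = 408.5, so P* = $43 and Q* = 230.
With a per-unit subsidy paid to suppliers, each receives P + 38 per unit sold, so supply becomes Qs = 4(P + 38) + 58.
New equilibrium: buyers pay $27, suppliers receive $65, Q = 318. (Wedge: Pb − Ps = −38.)
Gain to buyers: $16; to suppliers: $22. (They sum to $38.)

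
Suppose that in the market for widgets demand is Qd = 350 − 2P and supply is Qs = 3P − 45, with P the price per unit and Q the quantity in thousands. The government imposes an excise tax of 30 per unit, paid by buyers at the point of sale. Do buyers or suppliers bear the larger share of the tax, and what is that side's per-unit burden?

Buyers bear the larger share: 18 per unit.

Before the tax: set 350 − 2P = 3P − 45 → P* = 79, Q* = 192.
With the tax collected from buyers, demand (in seller-price terms) shifts: Qd = 350 − 2(P + 30).
New equilibrium: buyers pay 97, suppliers receive 67, Q = 156. (Wedge: Pb − Ps = 30.)
Per-unit burden: buyers 18, suppliers 12.
Buyers take the larger share because demand is less price-elastic here (demand slope 2 vs supply slope 3).
The less price-elastic side of the market bears the larger share of a per-unit tax.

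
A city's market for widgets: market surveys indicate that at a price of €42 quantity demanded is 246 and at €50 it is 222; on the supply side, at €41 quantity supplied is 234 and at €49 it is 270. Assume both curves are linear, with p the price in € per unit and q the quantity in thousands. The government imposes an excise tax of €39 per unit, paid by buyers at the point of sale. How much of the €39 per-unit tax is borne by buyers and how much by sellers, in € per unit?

Demand slope: (222 − 246)/(50 − 42) = -3, so qd = 372 − 3p.
Supply slope: (270 − 234)/(49 − 41) = 4.5, so qs = 4.5p + 49.5.
Without the tax, 372 − 3p = 4.5p + 49.5 gives 7.5p = 322.5, so p* = €43 and q* = 243.
With the tax collected from buyers, demand (in seller-price terms) shifts: qd = 372 − 3(p + 39).
Solving gives q = 172.8 with buyers paying €66.4 and sellers receiving €27.4 (the €39 wedge).
Burden on buyers: €23.4; on sellers: €15.6. (They sum to €39.)

Buyers bear €23.4 per unit; sellers bear €15.6 per unit.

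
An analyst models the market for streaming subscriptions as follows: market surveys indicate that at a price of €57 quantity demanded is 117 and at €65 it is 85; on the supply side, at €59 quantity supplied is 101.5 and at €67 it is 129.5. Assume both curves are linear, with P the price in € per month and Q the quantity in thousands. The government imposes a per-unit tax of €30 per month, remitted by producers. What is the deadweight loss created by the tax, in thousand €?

Demand slope: (85 − 117)/(65 − 57) = -4, so Qd = 345 − 4P.
Supply slope: (129.5 − 101.5)/(67 − 59) = 3.5, so Qs = 3.5P − 105.
Without the tax, 345 − 4P = 3.5P − 105 gives 7.5P = 450, so P* = €60 and Q* = 105.
With the tax collected from producers, supply shifts: Qs = 3.5(P − 30) − 105.
Solving gives Q = 49 with buyers paying €74 and producers receiving €44 (the €30 wedge).
Quantity falls by |ΔQ| = |105 − 49| = 56.
DWL = ½ · t · |ΔQ| = ½ · 30 · 56 = €840.

Deadweight loss = €840 thousand.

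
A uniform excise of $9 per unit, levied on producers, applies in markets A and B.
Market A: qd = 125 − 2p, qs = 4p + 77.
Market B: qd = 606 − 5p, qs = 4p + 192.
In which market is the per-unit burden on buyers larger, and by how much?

Market A, by $2.

Market A: pre-tax p* = $8, q* = 109; post-tax q = 97; per-unit burden on buyers = $6.
Market B: pre-tax p* = $46, q* = 376; post-tax q = 356; per-unit burden on buyers = $4.
Difference: $6 vs $4 → market A is larger by $2.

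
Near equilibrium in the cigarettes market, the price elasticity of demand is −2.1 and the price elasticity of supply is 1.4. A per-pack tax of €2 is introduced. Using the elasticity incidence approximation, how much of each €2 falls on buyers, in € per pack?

Incidence ratio: buyers' share ≈ εs / (εs + |εd|) = 1.4 / (1.4 + 2.1) = 0.4.
So buyers bear ≈ 0.4 × €2 = €0.8; sellers bear €1.2.

Buyers bear ≈ €0.8 per pack.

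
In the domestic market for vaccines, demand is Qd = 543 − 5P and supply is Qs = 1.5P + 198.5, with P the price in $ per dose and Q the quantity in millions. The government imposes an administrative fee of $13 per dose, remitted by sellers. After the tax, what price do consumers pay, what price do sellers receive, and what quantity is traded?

Before the tax: set 543 − 5P = 1.5P + 198.5 → P* = $53, Q* = 278.
With the tax collected from sellers, supply shifts: Qs = 1.5(P − 13) + 198.5.
Solving gives Q = 263 with consumers paying $56 and sellers receiving $43 (the $13 wedge).

Consumers pay $56; sellers receive $43; quantity = 263.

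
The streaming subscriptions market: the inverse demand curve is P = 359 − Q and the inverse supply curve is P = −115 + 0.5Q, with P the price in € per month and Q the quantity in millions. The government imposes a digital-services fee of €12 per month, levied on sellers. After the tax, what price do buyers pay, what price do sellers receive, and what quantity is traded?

Buyers pay €51; sellers receive €39; quantity = 308.

Inverting to Q(P) form: Qd = 359 − P; Qs = 2P + 230.
Before the tax: set 359 − P = 2P + 230 → P* = €43, Q* = 316.
With the tax collected from sellers, supply shifts: Qs = 2(P − 12) + 230.
New equilibrium: buyers pay €51, sellers receive €39, Q = 308. (Wedge: Pb − Ps = 12.)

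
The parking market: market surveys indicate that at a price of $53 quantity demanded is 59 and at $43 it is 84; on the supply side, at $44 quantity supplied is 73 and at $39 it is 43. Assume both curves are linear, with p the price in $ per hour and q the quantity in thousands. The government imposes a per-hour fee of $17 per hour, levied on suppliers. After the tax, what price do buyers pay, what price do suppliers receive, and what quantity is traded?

Buyers pay $57; suppliers receive $40; quantity = 49.

Demand slope: (84 − 59)/(43 − 53) = -2.5, so qd = 191.5 − 2.5p.
Supply slope: (43 − 73)/(39 − 44) = 6, so qs = 6p − 191.
Without the tax, 191.5 − 2.5p = 6p − 191 gives 8.5p = 382.5, so p* = $45 and q* = 79.
With the tax collected from suppliers, supply shifts: qs = 6(p − 17) − 191.
Solving gives q = 49 with buyers paying $57 and suppliers receiving $40 (the $17 wedge).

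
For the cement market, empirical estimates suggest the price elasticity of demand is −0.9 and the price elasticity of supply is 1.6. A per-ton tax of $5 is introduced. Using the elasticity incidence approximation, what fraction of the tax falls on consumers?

Consumers' share ≈ 0.64.

Incidence ratio: consumers' share ≈ εs / (εs + |εd|) = 1.6 / (1.6 + 0.9) = 0.64.
Supply is the more elastic side, so consumers bear the larger share.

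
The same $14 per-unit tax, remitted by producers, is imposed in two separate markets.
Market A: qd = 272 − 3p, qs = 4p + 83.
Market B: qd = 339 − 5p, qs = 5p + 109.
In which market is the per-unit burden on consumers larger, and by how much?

Market A, by $1.

Market A: pre-tax p* = $27, q* = 191; post-tax q = 167; per-unit burden on consumers = $8.
Market B: pre-tax p* = $23, q* = 224; post-tax q = 189; per-unit burden on consumers = $7.
Difference: $8 vs $7 → market A is larger by $1.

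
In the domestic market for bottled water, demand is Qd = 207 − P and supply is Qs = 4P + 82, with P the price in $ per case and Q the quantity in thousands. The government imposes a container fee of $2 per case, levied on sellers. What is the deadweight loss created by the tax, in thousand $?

Deadweight loss = $1.6 thousand.

Without the tax, 207 − P = 4P + 82 gives 5P = 125, so P* = $25 and Q* = 182.
With the tax collected from sellers, supply shifts: Qs = 4(P − 2) + 82.
New equilibrium: consumers pay $26.6, sellers receive $24.6, Q = 180.4. (Wedge: Pb − Ps = 2.)
Quantity falls by |ΔQ| = |182 − 180.4| = 1.6.
DWL = ½ · t · |ΔQ| = ½ · 2 · 1.6 = $1.6.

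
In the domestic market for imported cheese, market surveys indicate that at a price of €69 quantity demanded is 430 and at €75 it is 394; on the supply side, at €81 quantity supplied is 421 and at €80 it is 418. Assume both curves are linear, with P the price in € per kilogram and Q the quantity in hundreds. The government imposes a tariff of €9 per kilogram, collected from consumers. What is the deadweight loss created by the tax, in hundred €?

Demand slope: (394 − 430)/(75 − 69) = -6, so Qd = 844 − 6P.
Supply slope: (418 − 421)/(80 − 81) = 3, so Qs = 3P + 178.
Before the tax: set 844 − 6P = 3P + 178 → P* = €74, Q* = 400.
With the tax collected from consumers, demand (in seller-price terms) shifts: Qd = 844 − 6(P + 9).
New equilibrium: consumers pay €77, suppliers receive €68, Q = 382. (Wedge: Pb − Ps = 9.)
Quantity falls by |ΔQ| = |400 − 382| = 18.
DWL = ½ · t · |ΔQ| = ½ · 9 · 18 = €81.

Deadweight loss = €81 hundred.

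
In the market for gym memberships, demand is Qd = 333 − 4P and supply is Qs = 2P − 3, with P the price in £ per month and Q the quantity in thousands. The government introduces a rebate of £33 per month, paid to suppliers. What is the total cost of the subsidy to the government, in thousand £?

Government outlay = £5049 thousand.

Before the subsidy: set 333 − 4P = 2P − 3 → P* = £56, Q* = 109.
With a per-unit subsidy paid to suppliers, each receives P + 33 per unit sold, so supply becomes Qs = 2(P + 33) − 3.
New equilibrium: buyers pay £45, suppliers receive £78, Q = 153. (Wedge: Pb − Ps = −33.)
Outlay = t · Q = 33 · 153 = £5049.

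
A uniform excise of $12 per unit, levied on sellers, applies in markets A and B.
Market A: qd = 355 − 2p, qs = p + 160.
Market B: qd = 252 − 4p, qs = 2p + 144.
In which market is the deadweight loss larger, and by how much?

Market A: pre-tax p* = $65, q* = 225; post-tax q = 217; deadweight loss = $48.
Market B: pre-tax p* = $18, q* = 180; post-tax q = 164; deadweight loss = $96.
Difference: $48 vs $96 → market B is larger by $48.

Market B, by $48.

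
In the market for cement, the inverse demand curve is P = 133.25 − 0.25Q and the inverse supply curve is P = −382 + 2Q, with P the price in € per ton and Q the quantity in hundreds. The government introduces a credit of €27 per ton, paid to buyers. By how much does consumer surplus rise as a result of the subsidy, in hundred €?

Rewrite in direct form: Qd = 533 − 4P and Qs = 0.5P + 191.
Before the subsidy: set 533 − 4P = 0.5P + 191 → P* = €76, Q* = 229.
With a per-unit subsidy paid to buyers, each effectively pays P − 27, so demand becomes Qd = 533 − 4(P − 27).
New equilibrium: buyers pay €73, producers receive €100, Q = 241. (Wedge: Pb − Ps = −27.)
ΔCS is the trapezoid between Q = 241 and Q = 229 of height €3: ½ · (229 + 241) · 3 = €705.

Consumer surplus rises by €705 hundred.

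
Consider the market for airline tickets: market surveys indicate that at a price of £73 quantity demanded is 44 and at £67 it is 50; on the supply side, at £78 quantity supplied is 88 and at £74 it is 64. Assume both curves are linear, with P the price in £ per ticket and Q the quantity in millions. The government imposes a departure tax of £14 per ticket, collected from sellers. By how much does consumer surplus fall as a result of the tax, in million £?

Consumer surplus falls by £480 million.

Demand slope: (50 − 44)/(67 − 73) = -1, so Qd = 117 − P.
Supply slope: (64 − 88)/(74 − 78) = 6, so Qs = 6P − 380.
Without the tax, 117 − P = 6P − 380 gives 7P = 497, so P* = £71 and Q* = 46.
With the tax collected from sellers, supply shifts: Qs = 6(P − 14) − 380.
New equilibrium: buyers pay £83, sellers receive £69, Q = 34. (Wedge: Pb − Ps = 14.)
ΔCS is the trapezoid between Q = 34 and Q = 46 of height £12: ½ · (46 + 34) · 12 = £480.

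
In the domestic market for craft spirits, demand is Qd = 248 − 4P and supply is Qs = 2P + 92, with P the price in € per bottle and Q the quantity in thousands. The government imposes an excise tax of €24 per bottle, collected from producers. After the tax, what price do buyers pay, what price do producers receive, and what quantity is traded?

Buyers pay €34; producers receive €10; quantity = 112.

Without the tax, 248 − 4P = 2P + 92 gives 6P = 156, so P* = €26 and Q* = 144.
With the tax collected from producers, supply shifts: Qs = 2(P − 24) + 92.
New equilibrium: buyers pay €34, producers receive €10, Q = 112. (Wedge: Pb − Ps = 24.)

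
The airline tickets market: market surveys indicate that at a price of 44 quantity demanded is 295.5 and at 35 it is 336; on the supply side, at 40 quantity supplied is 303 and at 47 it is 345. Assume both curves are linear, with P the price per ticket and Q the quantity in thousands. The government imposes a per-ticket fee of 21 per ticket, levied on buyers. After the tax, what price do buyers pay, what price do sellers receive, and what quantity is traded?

Demand slope: (336 − 295.5)/(35 − 44) = -4.5, so Qd = 493.5 − 4.5P.
Supply slope: (345 − 303)/(47 − 40) = 6, so Qs = 6P + 63.
Before the tax: set 493.5 − 4.5P = 6P + 63 → P* = 41, Q* = 309.
With the tax collected from buyers, demand (in seller-price terms) shifts: Qd = 493.5 − 4.5(P + 21).
New equilibrium: buyers pay 53, sellers receive 32, Q = 255. (Wedge: Pb − Ps = 21.)
The less price-elastic side of the market bears the larger share of a per-unit tax.

Buyers pay 53; sellers receive 32; quantity = 255.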